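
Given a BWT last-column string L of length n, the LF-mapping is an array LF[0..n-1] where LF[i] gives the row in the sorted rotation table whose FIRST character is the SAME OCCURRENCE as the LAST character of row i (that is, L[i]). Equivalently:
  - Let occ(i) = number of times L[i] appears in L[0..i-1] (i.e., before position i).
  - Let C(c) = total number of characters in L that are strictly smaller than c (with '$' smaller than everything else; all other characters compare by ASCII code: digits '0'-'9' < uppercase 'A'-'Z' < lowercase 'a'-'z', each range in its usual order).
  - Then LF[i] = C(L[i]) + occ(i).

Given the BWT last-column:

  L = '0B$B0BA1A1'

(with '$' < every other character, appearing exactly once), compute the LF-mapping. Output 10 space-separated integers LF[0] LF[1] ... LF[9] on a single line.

Char counts: '$':1, '0':2, '1':2, 'A':2, 'B':3
C (first-col start): C('$')=0, C('0')=1, C('1')=3, C('A')=5, C('B')=7
L[0]='0': occ=0, LF[0]=C('0')+0=1+0=1
L[1]='B': occ=0, LF[1]=C('B')+0=7+0=7
L[2]='$': occ=0, LF[2]=C('$')+0=0+0=0
L[3]='B': occ=1, LF[3]=C('B')+1=7+1=8
L[4]='0': occ=1, LF[4]=C('0')+1=1+1=2
L[5]='B': occ=2, LF[5]=C('B')+2=7+2=9
L[6]='A': occ=0, LF[6]=C('A')+0=5+0=5
L[7]='1': occ=0, LF[7]=C('1')+0=3+0=3
L[8]='A': occ=1, LF[8]=C('A')+1=5+1=6
L[9]='1': occ=1, LF[9]=C('1')+1=3+1=4

Answer: 1 7 0 8 2 9 5 3 6 4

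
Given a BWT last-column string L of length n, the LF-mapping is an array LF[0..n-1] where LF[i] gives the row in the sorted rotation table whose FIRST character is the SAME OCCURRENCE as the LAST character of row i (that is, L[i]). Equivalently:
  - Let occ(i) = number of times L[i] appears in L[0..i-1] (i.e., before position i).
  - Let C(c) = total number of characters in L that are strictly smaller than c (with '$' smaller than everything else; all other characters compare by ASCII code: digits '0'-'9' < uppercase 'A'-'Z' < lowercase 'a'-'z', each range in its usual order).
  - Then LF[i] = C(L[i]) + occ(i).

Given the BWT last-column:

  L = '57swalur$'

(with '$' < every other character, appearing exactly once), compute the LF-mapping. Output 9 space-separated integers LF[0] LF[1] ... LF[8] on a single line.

Answer: 1 2 6 8 3 4 7 5 0

Derivation:
Char counts: '$':1, '5':1, '7':1, 'a':1, 'l':1, 'r':1, 's':1, 'u':1, 'w':1
C (first-col start): C('$')=0, C('5')=1, C('7')=2, C('a')=3, C('l')=4, C('r')=5, C('s')=6, C('u')=7, C('w')=8
L[0]='5': occ=0, LF[0]=C('5')+0=1+0=1
L[1]='7': occ=0, LF[1]=C('7')+0=2+0=2
L[2]='s': occ=0, LF[2]=C('s')+0=6+0=6
L[3]='w': occ=0, LF[3]=C('w')+0=8+0=8
L[4]='a': occ=0, LF[4]=C('a')+0=3+0=3
L[5]='l': occ=0, LF[5]=C('l')+0=4+0=4
L[6]='u': occ=0, LF[6]=C('u')+0=7+0=7
L[7]='r': occ=0, LF[7]=C('r')+0=5+0=5
L[8]='$': occ=0, LF[8]=C('$')+0=0+0=0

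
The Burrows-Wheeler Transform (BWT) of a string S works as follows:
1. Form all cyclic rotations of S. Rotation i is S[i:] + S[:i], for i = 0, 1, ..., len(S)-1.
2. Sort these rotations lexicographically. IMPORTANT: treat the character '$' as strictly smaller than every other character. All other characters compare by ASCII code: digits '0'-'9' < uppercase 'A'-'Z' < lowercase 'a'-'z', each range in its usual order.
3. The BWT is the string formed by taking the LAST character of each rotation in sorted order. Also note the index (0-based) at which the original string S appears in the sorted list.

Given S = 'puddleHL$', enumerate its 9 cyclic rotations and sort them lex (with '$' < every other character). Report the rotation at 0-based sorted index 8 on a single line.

Answer: uddleHL$p

Derivation:
All 9 rotations (rotation i = S[i:]+S[:i]):
  rot[0] = puddleHL$
  rot[1] = uddleHL$p
  rot[2] = ddleHL$pu
  rot[3] = dleHL$pud
  rot[4] = leHL$pudd
  rot[5] = eHL$puddl
  rot[6] = HL$puddle
  rot[7] = L$puddleH
  rot[8] = $puddleHL
Sorted (with $ < everything):
  sorted[0] = $puddleHL
  sorted[1] = HL$puddle
  sorted[2] = L$puddleH
  sorted[3] = ddleHL$pu
  sorted[4] = dleHL$pud
  sorted[5] = eHL$puddl
  sorted[6] = leHL$pudd
  sorted[7] = puddleHL$
  sorted[8] = uddleHL$p
sorted[8] = uddleHL$p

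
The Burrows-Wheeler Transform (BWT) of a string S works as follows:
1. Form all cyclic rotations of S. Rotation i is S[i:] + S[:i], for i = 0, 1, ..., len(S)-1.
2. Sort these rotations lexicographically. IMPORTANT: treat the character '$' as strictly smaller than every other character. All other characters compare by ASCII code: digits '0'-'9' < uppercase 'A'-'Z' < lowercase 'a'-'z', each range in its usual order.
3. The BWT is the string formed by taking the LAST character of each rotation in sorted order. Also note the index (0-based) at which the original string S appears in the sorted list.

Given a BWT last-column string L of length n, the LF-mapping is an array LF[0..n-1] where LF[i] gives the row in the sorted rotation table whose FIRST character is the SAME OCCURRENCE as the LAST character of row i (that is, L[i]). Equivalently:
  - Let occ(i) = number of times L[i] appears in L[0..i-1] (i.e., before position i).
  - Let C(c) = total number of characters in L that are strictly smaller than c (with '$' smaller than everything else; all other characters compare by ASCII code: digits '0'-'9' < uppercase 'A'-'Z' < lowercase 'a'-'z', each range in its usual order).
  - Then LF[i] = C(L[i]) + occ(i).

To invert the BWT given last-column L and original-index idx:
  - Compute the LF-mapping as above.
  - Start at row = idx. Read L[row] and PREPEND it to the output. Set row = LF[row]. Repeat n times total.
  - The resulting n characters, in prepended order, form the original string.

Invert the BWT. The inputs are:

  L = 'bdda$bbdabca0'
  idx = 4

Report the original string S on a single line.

LF mapping: 5 10 11 2 0 6 7 12 3 8 9 4 1
Walk LF starting at row 4, prepending L[row]:
  step 1: row=4, L[4]='$', prepend. Next row=LF[4]=0
  step 2: row=0, L[0]='b', prepend. Next row=LF[0]=5
  step 3: row=5, L[5]='b', prepend. Next row=LF[5]=6
  step 4: row=6, L[6]='b', prepend. Next row=LF[6]=7
  step 5: row=7, L[7]='d', prepend. Next row=LF[7]=12
  step 6: row=12, L[12]='0', prepend. Next row=LF[12]=1
  step 7: row=1, L[1]='d', prepend. Next row=LF[1]=10
  step 8: row=10, L[10]='c', prepend. Next row=LF[10]=9
  step 9: row=9, L[9]='b', prepend. Next row=LF[9]=8
  step 10: row=8, L[8]='a', prepend. Next row=LF[8]=3
  step 11: row=3, L[3]='a', prepend. Next row=LF[3]=2
  step 12: row=2, L[2]='d', prepend. Next row=LF[2]=11
  step 13: row=11, L[11]='a', prepend. Next row=LF[11]=4
Reversed output: adaabcd0dbbb$

Answer: adaabcd0dbbb$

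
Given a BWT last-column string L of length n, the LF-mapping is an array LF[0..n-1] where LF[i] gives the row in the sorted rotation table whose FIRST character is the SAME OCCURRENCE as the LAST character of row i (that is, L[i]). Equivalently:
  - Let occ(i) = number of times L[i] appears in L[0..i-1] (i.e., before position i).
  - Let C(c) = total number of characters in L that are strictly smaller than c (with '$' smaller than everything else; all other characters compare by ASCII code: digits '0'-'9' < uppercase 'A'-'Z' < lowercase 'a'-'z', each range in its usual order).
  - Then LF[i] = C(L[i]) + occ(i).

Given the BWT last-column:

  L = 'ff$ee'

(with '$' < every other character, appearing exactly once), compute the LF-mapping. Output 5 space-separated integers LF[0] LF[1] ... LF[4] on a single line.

Char counts: '$':1, 'e':2, 'f':2
C (first-col start): C('$')=0, C('e')=1, C('f')=3
L[0]='f': occ=0, LF[0]=C('f')+0=3+0=3
L[1]='f': occ=1, LF[1]=C('f')+1=3+1=4
L[2]='$': occ=0, LF[2]=C('$')+0=0+0=0
L[3]='e': occ=0, LF[3]=C('e')+0=1+0=1
L[4]='e': occ=1, LF[4]=C('e')+1=1+1=2

Answer: 3 4 0 1 2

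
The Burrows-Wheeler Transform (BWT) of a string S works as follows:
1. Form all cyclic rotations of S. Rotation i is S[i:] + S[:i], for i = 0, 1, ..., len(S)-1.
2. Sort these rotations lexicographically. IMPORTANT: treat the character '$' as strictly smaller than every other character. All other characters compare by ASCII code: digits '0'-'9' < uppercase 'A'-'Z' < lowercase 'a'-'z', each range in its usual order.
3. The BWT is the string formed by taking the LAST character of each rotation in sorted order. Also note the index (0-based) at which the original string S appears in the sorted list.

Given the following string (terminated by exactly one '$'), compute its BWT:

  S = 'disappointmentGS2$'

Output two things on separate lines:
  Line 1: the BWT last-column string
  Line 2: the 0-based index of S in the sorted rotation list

All 18 rotations (rotation i = S[i:]+S[:i]):
  rot[0] = disappointmentGS2$
  rot[1] = isappointmentGS2$d
  rot[2] = sappointmentGS2$di
  rot[3] = appointmentGS2$dis
  rot[4] = ppointmentGS2$disa
  rot[5] = pointmentGS2$disap
  rot[6] = ointmentGS2$disapp
  rot[7] = intmentGS2$disappo
  rot[8] = ntmentGS2$disappoi
  rot[9] = tmentGS2$disappoin
  rot[10] = mentGS2$disappoint
  rot[11] = entGS2$disappointm
  rot[12] = ntGS2$disappointme
  rot[13] = tGS2$disappointmen
  rot[14] = GS2$disappointment
  rot[15] = S2$disappointmentG
  rot[16] = 2$disappointmentGS
  rot[17] = $disappointmentGS2
Sorted (with $ < everything):
  sorted[0] = $disappointmentGS2  (last char: '2')
  sorted[1] = 2$disappointmentGS  (last char: 'S')
  sorted[2] = GS2$disappointment  (last char: 't')
  sorted[3] = S2$disappointmentG  (last char: 'G')
  sorted[4] = appointmentGS2$dis  (last char: 's')
  sorted[5] = disappointmentGS2$  (last char: '$')
  sorted[6] = entGS2$disappointm  (last char: 'm')
  sorted[7] = intmentGS2$disappo  (last char: 'o')
  sorted[8] = isappointmentGS2$d  (last char: 'd')
  sorted[9] = mentGS2$disappoint  (last char: 't')
  sorted[10] = ntGS2$disappointme  (last char: 'e')
  sorted[11] = ntmentGS2$disappoi  (last char: 'i')
  sorted[12] = ointmentGS2$disapp  (last char: 'p')
  sorted[13] = pointmentGS2$disap  (last char: 'p')
  sorted[14] = ppointmentGS2$disa  (last char: 'a')
  sorted[15] = sappointmentGS2$di  (last char: 'i')
  sorted[16] = tGS2$disappointmen  (last char: 'n')
  sorted[17] = tmentGS2$disappoin  (last char: 'n')
Last column: 2StGs$modteippainn
Original string S is at sorted index 5

Answer: 2StGs$modteippainn
5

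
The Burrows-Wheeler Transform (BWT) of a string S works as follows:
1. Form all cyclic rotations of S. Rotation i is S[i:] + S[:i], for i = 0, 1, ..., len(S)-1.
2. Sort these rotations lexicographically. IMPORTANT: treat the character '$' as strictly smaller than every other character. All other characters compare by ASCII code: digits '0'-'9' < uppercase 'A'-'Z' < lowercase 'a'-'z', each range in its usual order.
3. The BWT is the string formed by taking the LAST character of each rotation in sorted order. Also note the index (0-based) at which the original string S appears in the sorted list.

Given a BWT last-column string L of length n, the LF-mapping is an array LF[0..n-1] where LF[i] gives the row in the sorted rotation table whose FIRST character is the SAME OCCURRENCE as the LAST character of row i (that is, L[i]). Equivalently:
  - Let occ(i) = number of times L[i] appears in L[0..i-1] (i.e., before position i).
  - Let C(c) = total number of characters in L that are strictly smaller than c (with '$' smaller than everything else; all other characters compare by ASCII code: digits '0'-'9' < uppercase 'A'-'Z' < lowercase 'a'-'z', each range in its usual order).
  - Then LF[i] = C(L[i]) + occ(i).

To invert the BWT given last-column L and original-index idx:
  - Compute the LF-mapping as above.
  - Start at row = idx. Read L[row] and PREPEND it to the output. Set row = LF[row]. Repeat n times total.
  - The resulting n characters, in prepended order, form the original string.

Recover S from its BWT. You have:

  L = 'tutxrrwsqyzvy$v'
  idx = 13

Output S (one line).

LF mapping: 5 7 6 11 2 3 10 4 1 12 14 8 13 0 9
Walk LF starting at row 13, prepending L[row]:
  step 1: row=13, L[13]='$', prepend. Next row=LF[13]=0
  step 2: row=0, L[0]='t', prepend. Next row=LF[0]=5
  step 3: row=5, L[5]='r', prepend. Next row=LF[5]=3
  step 4: row=3, L[3]='x', prepend. Next row=LF[3]=11
  step 5: row=11, L[11]='v', prepend. Next row=LF[11]=8
  step 6: row=8, L[8]='q', prepend. Next row=LF[8]=1
  step 7: row=1, L[1]='u', prepend. Next row=LF[1]=7
  step 8: row=7, L[7]='s', prepend. Next row=LF[7]=4
  step 9: row=4, L[4]='r', prepend. Next row=LF[4]=2
  step 10: row=2, L[2]='t', prepend. Next row=LF[2]=6
  step 11: row=6, L[6]='w', prepend. Next row=LF[6]=10
  step 12: row=10, L[10]='z', prepend. Next row=LF[10]=14
  step 13: row=14, L[14]='v', prepend. Next row=LF[14]=9
  step 14: row=9, L[9]='y', prepend. Next row=LF[9]=12
  step 15: row=12, L[12]='y', prepend. Next row=LF[12]=13
Reversed output: yyvzwtrsuqvxrt$

Answer: yyvzwtrsuqvxrt$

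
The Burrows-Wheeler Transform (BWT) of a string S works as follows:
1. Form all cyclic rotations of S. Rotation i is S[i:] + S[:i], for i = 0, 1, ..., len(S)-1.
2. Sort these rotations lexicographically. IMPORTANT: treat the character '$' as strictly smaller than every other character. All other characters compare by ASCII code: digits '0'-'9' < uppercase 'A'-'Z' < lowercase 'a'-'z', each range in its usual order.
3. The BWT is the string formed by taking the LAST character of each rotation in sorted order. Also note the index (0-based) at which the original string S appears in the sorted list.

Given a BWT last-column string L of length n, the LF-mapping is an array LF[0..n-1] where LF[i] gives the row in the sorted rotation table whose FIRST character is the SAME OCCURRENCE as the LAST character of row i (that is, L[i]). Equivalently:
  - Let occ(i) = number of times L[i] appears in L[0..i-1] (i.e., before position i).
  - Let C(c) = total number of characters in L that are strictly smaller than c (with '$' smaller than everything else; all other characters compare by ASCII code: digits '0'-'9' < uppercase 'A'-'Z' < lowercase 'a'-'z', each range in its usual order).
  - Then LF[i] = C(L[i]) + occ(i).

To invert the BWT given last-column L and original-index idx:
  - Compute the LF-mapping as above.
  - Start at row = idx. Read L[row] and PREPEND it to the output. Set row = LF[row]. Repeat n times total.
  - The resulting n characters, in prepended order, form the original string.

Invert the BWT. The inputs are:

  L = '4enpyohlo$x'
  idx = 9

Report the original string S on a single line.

Answer: xylophone4$

Derivation:
LF mapping: 1 2 5 8 10 6 3 4 7 0 9
Walk LF starting at row 9, prepending L[row]:
  step 1: row=9, L[9]='$', prepend. Next row=LF[9]=0
  step 2: row=0, L[0]='4', prepend. Next row=LF[0]=1
  step 3: row=1, L[1]='e', prepend. Next row=LF[1]=2
  step 4: row=2, L[2]='n', prepend. Next row=LF[2]=5
  step 5: row=5, L[5]='o', prepend. Next row=LF[5]=6
  step 6: row=6, L[6]='h', prepend. Next row=LF[6]=3
  step 7: row=3, L[3]='p', prepend. Next row=LF[3]=8
  step 8: row=8, L[8]='o', prepend. Next row=LF[8]=7
  step 9: row=7, L[7]='l', prepend. Next row=LF[7]=4
  step 10: row=4, L[4]='y', prepend. Next row=LF[4]=10
  step 11: row=10, L[10]='x', prepend. Next row=LF[10]=9
Reversed output: xylophone4$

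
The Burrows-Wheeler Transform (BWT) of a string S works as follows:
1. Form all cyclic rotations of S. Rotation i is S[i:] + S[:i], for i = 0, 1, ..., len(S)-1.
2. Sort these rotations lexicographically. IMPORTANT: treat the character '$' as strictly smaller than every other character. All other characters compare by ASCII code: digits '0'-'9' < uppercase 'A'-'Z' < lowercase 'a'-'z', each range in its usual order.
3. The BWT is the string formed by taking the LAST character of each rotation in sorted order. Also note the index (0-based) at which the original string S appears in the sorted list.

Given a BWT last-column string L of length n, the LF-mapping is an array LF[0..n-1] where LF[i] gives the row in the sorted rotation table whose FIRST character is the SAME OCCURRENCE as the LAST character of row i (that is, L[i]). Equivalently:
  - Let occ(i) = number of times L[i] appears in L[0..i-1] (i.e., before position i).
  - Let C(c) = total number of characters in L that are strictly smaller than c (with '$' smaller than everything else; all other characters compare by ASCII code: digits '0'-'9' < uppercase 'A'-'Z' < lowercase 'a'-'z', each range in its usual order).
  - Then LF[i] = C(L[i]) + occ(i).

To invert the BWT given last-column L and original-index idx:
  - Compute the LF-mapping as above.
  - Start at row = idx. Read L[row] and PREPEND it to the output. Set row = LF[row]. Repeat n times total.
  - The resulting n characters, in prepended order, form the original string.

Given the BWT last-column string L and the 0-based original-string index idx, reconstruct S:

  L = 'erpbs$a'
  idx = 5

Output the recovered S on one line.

LF mapping: 3 5 4 2 6 0 1
Walk LF starting at row 5, prepending L[row]:
  step 1: row=5, L[5]='$', prepend. Next row=LF[5]=0
  step 2: row=0, L[0]='e', prepend. Next row=LF[0]=3
  step 3: row=3, L[3]='b', prepend. Next row=LF[3]=2
  step 4: row=2, L[2]='p', prepend. Next row=LF[2]=4
  step 5: row=4, L[4]='s', prepend. Next row=LF[4]=6
  step 6: row=6, L[6]='a', prepend. Next row=LF[6]=1
  step 7: row=1, L[1]='r', prepend. Next row=LF[1]=5
Reversed output: raspbe$

Answer: raspbe$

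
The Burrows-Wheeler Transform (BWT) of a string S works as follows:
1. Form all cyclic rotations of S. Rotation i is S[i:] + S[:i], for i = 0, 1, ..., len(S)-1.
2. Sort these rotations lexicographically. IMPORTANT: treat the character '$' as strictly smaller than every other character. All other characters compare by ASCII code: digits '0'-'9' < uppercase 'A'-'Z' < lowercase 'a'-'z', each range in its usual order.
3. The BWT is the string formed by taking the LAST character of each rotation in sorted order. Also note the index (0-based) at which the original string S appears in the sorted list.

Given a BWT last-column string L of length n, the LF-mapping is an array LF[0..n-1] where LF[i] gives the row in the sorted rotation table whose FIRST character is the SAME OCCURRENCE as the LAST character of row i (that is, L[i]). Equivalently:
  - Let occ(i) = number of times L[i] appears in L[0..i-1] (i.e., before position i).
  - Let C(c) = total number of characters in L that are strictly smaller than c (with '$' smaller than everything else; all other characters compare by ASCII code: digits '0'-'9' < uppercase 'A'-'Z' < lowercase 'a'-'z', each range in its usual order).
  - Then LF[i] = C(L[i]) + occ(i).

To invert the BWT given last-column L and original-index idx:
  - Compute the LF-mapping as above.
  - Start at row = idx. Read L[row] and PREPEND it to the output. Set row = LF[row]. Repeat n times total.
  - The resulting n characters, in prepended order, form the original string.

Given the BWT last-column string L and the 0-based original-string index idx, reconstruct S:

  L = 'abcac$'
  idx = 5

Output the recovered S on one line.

Answer: ccaba$

Derivation:
LF mapping: 1 3 4 2 5 0
Walk LF starting at row 5, prepending L[row]:
  step 1: row=5, L[5]='$', prepend. Next row=LF[5]=0
  step 2: row=0, L[0]='a', prepend. Next row=LF[0]=1
  step 3: row=1, L[1]='b', prepend. Next row=LF[1]=3
  step 4: row=3, L[3]='a', prepend. Next row=LF[3]=2
  step 5: row=2, L[2]='c', prepend. Next row=LF[2]=4
  step 6: row=4, L[4]='c', prepend. Next row=LF[4]=5
Reversed output: ccaba$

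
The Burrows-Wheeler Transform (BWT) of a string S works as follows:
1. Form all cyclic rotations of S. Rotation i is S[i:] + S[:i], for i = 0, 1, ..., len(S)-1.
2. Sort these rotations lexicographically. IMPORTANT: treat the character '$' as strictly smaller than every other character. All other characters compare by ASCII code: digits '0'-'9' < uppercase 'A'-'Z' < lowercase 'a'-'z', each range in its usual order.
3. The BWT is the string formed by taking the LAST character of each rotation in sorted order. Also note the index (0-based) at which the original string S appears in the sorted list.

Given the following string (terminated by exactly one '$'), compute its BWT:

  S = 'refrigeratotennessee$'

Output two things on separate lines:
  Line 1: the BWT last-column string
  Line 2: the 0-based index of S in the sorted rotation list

All 21 rotations (rotation i = S[i:]+S[:i]):
  rot[0] = refrigeratotennessee$
  rot[1] = efrigeratotennessee$r
  rot[2] = frigeratotennessee$re
  rot[3] = rigeratotennessee$ref
  rot[4] = igeratotennessee$refr
  rot[5] = geratotennessee$refri
  rot[6] = eratotennessee$refrig
  rot[7] = ratotennessee$refrige
  rot[8] = atotennessee$refriger
  rot[9] = totennessee$refrigera
  rot[10] = otennessee$refrigerat
  rot[11] = tennessee$refrigerato
  rot[12] = ennessee$refrigeratot
  rot[13] = nnessee$refrigeratote
  rot[14] = nessee$refrigeratoten
  rot[15] = essee$refrigeratotenn
  rot[16] = ssee$refrigeratotenne
  rot[17] = see$refrigeratotennes
  rot[18] = ee$refrigeratotenness
  rot[19] = e$refrigeratotennesse
  rot[20] = $refrigeratotennessee
Sorted (with $ < everything):
  sorted[0] = $refrigeratotennessee  (last char: 'e')
  sorted[1] = atotennessee$refriger  (last char: 'r')
  sorted[2] = e$refrigeratotennesse  (last char: 'e')
  sorted[3] = ee$refrigeratotenness  (last char: 's')
  sorted[4] = efrigeratotennessee$r  (last char: 'r')
  sorted[5] = ennessee$refrigeratot  (last char: 't')
  sorted[6] = eratotennessee$refrig  (last char: 'g')
  sorted[7] = essee$refrigeratotenn  (last char: 'n')
  sorted[8] = frigeratotennessee$re  (last char: 'e')
  sorted[9] = geratotennessee$refri  (last char: 'i')
  sorted[10] = igeratotennessee$refr  (last char: 'r')
  sorted[11] = nessee$refrigeratoten  (last char: 'n')
  sorted[12] = nnessee$refrigeratote  (last char: 'e')
  sorted[13] = otennessee$refrigerat  (last char: 't')
  sorted[14] = ratotennessee$refrige  (last char: 'e')
  sorted[15] = refrigeratotennessee$  (last char: '$')
  sorted[16] = rigeratotennessee$ref  (last char: 'f')
  sorted[17] = see$refrigeratotennes  (last char: 's')
  sorted[18] = ssee$refrigeratotenne  (last char: 'e')
  sorted[19] = tennessee$refrigerato  (last char: 'o')
  sorted[20] = totennessee$refrigera  (last char: 'a')
Last column: eresrtgneirnete$fseoa
Original string S is at sorted index 15

Answer: eresrtgneirnete$fseoa
15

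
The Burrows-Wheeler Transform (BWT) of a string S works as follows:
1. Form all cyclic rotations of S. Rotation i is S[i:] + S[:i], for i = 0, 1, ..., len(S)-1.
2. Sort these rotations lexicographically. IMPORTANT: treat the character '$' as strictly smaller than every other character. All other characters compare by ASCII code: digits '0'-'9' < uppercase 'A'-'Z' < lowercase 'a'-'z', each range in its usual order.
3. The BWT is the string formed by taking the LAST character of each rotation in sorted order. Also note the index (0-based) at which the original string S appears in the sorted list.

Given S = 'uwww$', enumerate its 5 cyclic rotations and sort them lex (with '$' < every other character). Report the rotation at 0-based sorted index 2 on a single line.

Answer: w$uww

Derivation:
All 5 rotations (rotation i = S[i:]+S[:i]):
  rot[0] = uwww$
  rot[1] = www$u
  rot[2] = ww$uw
  rot[3] = w$uww
  rot[4] = $uwww
Sorted (with $ < everything):
  sorted[0] = $uwww
  sorted[1] = uwww$
  sorted[2] = w$uww
  sorted[3] = ww$uw
  sorted[4] = www$u
sorted[2] = w$uww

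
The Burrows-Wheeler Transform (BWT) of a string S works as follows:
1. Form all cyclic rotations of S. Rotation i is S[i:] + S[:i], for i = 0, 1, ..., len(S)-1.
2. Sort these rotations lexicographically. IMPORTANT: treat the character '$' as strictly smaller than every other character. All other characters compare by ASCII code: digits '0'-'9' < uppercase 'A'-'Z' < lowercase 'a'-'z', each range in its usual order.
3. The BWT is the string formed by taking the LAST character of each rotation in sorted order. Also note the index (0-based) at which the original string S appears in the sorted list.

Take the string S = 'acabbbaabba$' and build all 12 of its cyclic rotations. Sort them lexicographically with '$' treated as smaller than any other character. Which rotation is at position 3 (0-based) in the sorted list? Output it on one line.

All 12 rotations (rotation i = S[i:]+S[:i]):
  rot[0] = acabbbaabba$
  rot[1] = cabbbaabba$a
  rot[2] = abbbaabba$ac
  rot[3] = bbbaabba$aca
  rot[4] = bbaabba$acab
  rot[5] = baabba$acabb
  rot[6] = aabba$acabbb
  rot[7] = abba$acabbba
  rot[8] = bba$acabbbaa
  rot[9] = ba$acabbbaab
  rot[10] = a$acabbbaabb
  rot[11] = $acabbbaabba
Sorted (with $ < everything):
  sorted[0] = $acabbbaabba
  sorted[1] = a$acabbbaabb
  sorted[2] = aabba$acabbb
  sorted[3] = abba$acabbba
  sorted[4] = abbbaabba$ac
  sorted[5] = acabbbaabba$
  sorted[6] = ba$acabbbaab
  sorted[7] = baabba$acabb
  sorted[8] = bba$acabbbaa
  sorted[9] = bbaabba$acab
  sorted[10] = bbbaabba$aca
  sorted[11] = cabbbaabba$a
sorted[3] = abba$acabbba

Answer: abba$acabbba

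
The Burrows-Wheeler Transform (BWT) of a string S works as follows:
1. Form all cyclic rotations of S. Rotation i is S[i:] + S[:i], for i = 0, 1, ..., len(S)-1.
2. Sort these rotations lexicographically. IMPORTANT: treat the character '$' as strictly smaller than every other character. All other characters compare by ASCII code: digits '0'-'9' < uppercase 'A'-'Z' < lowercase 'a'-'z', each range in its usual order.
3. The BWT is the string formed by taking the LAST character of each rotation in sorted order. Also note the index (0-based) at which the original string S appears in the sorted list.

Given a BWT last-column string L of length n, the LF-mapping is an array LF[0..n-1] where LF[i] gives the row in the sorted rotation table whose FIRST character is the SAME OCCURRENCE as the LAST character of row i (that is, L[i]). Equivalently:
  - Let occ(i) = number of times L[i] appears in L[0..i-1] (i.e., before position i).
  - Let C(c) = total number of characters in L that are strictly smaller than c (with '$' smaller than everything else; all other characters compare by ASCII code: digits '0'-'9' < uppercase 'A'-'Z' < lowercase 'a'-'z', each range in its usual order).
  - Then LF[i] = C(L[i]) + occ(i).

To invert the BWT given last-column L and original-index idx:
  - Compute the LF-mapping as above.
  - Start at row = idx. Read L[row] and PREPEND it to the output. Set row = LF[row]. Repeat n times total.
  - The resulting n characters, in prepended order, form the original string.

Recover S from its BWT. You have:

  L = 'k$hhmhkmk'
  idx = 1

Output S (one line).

Answer: hhhkkmmk$

Derivation:
LF mapping: 4 0 1 2 7 3 5 8 6
Walk LF starting at row 1, prepending L[row]:
  step 1: row=1, L[1]='$', prepend. Next row=LF[1]=0
  step 2: row=0, L[0]='k', prepend. Next row=LF[0]=4
  step 3: row=4, L[4]='m', prepend. Next row=LF[4]=7
  step 4: row=7, L[7]='m', prepend. Next row=LF[7]=8
  step 5: row=8, L[8]='k', prepend. Next row=LF[8]=6
  step 6: row=6, L[6]='k', prepend. Next row=LF[6]=5
  step 7: row=5, L[5]='h', prepend. Next row=LF[5]=3
  step 8: row=3, L[3]='h', prepend. Next row=LF[3]=2
  step 9: row=2, L[2]='h', prepend. Next row=LF[2]=1
Reversed output: hhhkkmmk$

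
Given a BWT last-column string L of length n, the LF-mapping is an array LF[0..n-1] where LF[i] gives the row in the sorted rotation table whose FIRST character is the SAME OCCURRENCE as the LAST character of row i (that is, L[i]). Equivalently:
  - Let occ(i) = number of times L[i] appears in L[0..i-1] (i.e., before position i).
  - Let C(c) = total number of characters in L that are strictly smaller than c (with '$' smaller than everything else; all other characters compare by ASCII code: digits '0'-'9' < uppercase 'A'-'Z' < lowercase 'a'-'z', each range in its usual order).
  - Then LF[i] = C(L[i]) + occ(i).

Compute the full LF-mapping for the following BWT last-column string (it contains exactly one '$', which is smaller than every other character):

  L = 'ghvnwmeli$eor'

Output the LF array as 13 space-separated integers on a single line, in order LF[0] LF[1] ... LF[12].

Char counts: '$':1, 'e':2, 'g':1, 'h':1, 'i':1, 'l':1, 'm':1, 'n':1, 'o':1, 'r':1, 'v':1, 'w':1
C (first-col start): C('$')=0, C('e')=1, C('g')=3, C('h')=4, C('i')=5, C('l')=6, C('m')=7, C('n')=8, C('o')=9, C('r')=10, C('v')=11, C('w')=12
L[0]='g': occ=0, LF[0]=C('g')+0=3+0=3
L[1]='h': occ=0, LF[1]=C('h')+0=4+0=4
L[2]='v': occ=0, LF[2]=C('v')+0=11+0=11
L[3]='n': occ=0, LF[3]=C('n')+0=8+0=8
L[4]='w': occ=0, LF[4]=C('w')+0=12+0=12
L[5]='m': occ=0, LF[5]=C('m')+0=7+0=7
L[6]='e': occ=0, LF[6]=C('e')+0=1+0=1
L[7]='l': occ=0, LF[7]=C('l')+0=6+0=6
L[8]='i': occ=0, LF[8]=C('i')+0=5+0=5
L[9]='$': occ=0, LF[9]=C('$')+0=0+0=0
L[10]='e': occ=1, LF[10]=C('e')+1=1+1=2
L[11]='o': occ=0, LF[11]=C('o')+0=9+0=9
L[12]='r': occ=0, LF[12]=C('r')+0=10+0=10

Answer: 3 4 11 8 12 7 1 6 5 0 2 9 10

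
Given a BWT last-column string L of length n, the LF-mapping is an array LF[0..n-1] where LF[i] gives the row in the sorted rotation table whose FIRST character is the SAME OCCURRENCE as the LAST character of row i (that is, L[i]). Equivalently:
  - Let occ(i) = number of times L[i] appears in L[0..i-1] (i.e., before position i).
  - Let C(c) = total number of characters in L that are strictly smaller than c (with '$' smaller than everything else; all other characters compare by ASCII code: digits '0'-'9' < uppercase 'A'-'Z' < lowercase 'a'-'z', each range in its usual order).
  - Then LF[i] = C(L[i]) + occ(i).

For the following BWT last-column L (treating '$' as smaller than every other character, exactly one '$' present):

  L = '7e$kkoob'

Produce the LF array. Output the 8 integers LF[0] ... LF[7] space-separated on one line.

Char counts: '$':1, '7':1, 'b':1, 'e':1, 'k':2, 'o':2
C (first-col start): C('$')=0, C('7')=1, C('b')=2, C('e')=3, C('k')=4, C('o')=6
L[0]='7': occ=0, LF[0]=C('7')+0=1+0=1
L[1]='e': occ=0, LF[1]=C('e')+0=3+0=3
L[2]='$': occ=0, LF[2]=C('$')+0=0+0=0
L[3]='k': occ=0, LF[3]=C('k')+0=4+0=4
L[4]='k': occ=1, LF[4]=C('k')+1=4+1=5
L[5]='o': occ=0, LF[5]=C('o')+0=6+0=6
L[6]='o': occ=1, LF[6]=C('o')+1=6+1=7
L[7]='b': occ=0, LF[7]=C('b')+0=2+0=2

Answer: 1 3 0 4 5 6 7 2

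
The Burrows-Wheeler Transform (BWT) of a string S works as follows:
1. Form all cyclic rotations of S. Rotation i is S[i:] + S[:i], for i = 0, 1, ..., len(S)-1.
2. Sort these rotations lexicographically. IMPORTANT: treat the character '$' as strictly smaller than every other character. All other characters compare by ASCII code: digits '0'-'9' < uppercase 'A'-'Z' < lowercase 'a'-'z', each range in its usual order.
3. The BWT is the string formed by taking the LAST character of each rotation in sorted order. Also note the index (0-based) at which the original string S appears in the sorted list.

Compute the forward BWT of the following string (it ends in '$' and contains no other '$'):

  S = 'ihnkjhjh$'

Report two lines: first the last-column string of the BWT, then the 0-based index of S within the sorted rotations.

Answer: hjji$hknh
4

Derivation:
All 9 rotations (rotation i = S[i:]+S[:i]):
  rot[0] = ihnkjhjh$
  rot[1] = hnkjhjh$i
  rot[2] = nkjhjh$ih
  rot[3] = kjhjh$ihn
  rot[4] = jhjh$ihnk
  rot[5] = hjh$ihnkj
  rot[6] = jh$ihnkjh
  rot[7] = h$ihnkjhj
  rot[8] = $ihnkjhjh
Sorted (with $ < everything):
  sorted[0] = $ihnkjhjh  (last char: 'h')
  sorted[1] = h$ihnkjhj  (last char: 'j')
  sorted[2] = hjh$ihnkj  (last char: 'j')
  sorted[3] = hnkjhjh$i  (last char: 'i')
  sorted[4] = ihnkjhjh$  (last char: '$')
  sorted[5] = jh$ihnkjh  (last char: 'h')
  sorted[6] = jhjh$ihnk  (last char: 'k')
  sorted[7] = kjhjh$ihn  (last char: 'n')
  sorted[8] = nkjhjh$ih  (last char: 'h')
Last column: hjji$hknh
Original string S is at sorted index 4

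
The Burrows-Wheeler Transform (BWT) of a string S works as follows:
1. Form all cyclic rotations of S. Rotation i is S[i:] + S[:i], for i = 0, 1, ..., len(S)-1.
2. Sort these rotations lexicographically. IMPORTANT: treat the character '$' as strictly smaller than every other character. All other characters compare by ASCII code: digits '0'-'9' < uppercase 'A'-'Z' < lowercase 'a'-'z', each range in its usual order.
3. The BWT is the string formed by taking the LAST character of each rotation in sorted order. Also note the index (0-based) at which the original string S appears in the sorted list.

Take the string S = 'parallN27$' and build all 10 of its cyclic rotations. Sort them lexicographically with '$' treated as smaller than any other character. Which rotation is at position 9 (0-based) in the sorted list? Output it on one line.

Answer: rallN27$pa

Derivation:
All 10 rotations (rotation i = S[i:]+S[:i]):
  rot[0] = parallN27$
  rot[1] = arallN27$p
  rot[2] = rallN27$pa
  rot[3] = allN27$par
  rot[4] = llN27$para
  rot[5] = lN27$paral
  rot[6] = N27$parall
  rot[7] = 27$parallN
  rot[8] = 7$parallN2
  rot[9] = $parallN27
Sorted (with $ < everything):
  sorted[0] = $parallN27
  sorted[1] = 27$parallN
  sorted[2] = 7$parallN2
  sorted[3] = N27$parall
  sorted[4] = allN27$par
  sorted[5] = arallN27$p
  sorted[6] = lN27$paral
  sorted[7] = llN27$para
  sorted[8] = parallN27$
  sorted[9] = rallN27$pa
sorted[9] = rallN27$pa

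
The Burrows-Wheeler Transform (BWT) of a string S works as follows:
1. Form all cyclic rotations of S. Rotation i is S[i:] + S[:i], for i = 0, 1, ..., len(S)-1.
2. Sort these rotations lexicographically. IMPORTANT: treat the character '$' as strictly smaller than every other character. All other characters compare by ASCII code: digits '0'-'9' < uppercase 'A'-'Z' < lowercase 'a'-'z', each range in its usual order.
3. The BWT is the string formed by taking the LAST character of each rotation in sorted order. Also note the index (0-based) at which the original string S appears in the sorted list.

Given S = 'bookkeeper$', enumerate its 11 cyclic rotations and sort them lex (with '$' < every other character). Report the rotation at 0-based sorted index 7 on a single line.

Answer: okkeeper$bo

Derivation:
All 11 rotations (rotation i = S[i:]+S[:i]):
  rot[0] = bookkeeper$
  rot[1] = ookkeeper$b
  rot[2] = okkeeper$bo
  rot[3] = kkeeper$boo
  rot[4] = keeper$book
  rot[5] = eeper$bookk
  rot[6] = eper$bookke
  rot[7] = per$bookkee
  rot[8] = er$bookkeep
  rot[9] = r$bookkeepe
  rot[10] = $bookkeeper
Sorted (with $ < everything):
  sorted[0] = $bookkeeper
  sorted[1] = bookkeeper$
  sorted[2] = eeper$bookk
  sorted[3] = eper$bookke
  sorted[4] = er$bookkeep
  sorted[5] = keeper$book
  sorted[6] = kkeeper$boo
  sorted[7] = okkeeper$bo
  sorted[8] = ookkeeper$b
  sorted[9] = per$bookkee
  sorted[10] = r$bookkeepe
sorted[7] = okkeeper$bo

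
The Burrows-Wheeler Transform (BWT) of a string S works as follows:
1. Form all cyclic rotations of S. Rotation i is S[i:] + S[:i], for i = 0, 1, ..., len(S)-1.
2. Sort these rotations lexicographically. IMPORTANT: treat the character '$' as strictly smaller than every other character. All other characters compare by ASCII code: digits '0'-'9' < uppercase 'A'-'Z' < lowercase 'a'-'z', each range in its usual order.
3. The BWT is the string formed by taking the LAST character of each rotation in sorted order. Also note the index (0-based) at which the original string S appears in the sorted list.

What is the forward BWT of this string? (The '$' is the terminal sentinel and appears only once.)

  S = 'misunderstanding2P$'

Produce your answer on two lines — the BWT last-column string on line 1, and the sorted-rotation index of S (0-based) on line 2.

All 19 rotations (rotation i = S[i:]+S[:i]):
  rot[0] = misunderstanding2P$
  rot[1] = isunderstanding2P$m
  rot[2] = sunderstanding2P$mi
  rot[3] = understanding2P$mis
  rot[4] = nderstanding2P$misu
  rot[5] = derstanding2P$misun
  rot[6] = erstanding2P$misund
  rot[7] = rstanding2P$misunde
  rot[8] = standing2P$misunder
  rot[9] = tanding2P$misunders
  rot[10] = anding2P$misunderst
  rot[11] = nding2P$misundersta
  rot[12] = ding2P$misunderstan
  rot[13] = ing2P$misunderstand
  rot[14] = ng2P$misunderstandi
  rot[15] = g2P$misunderstandin
  rot[16] = 2P$misunderstanding
  rot[17] = P$misunderstanding2
  rot[18] = $misunderstanding2P
Sorted (with $ < everything):
  sorted[0] = $misunderstanding2P  (last char: 'P')
  sorted[1] = 2P$misunderstanding  (last char: 'g')
  sorted[2] = P$misunderstanding2  (last char: '2')
  sorted[3] = anding2P$misunderst  (last char: 't')
  sorted[4] = derstanding2P$misun  (last char: 'n')
  sorted[5] = ding2P$misunderstan  (last char: 'n')
  sorted[6] = erstanding2P$misund  (last char: 'd')
  sorted[7] = g2P$misunderstandin  (last char: 'n')
  sorted[8] = ing2P$misunderstand  (last char: 'd')
  sorted[9] = isunderstanding2P$m  (last char: 'm')
  sorted[10] = misunderstanding2P$  (last char: '$')
  sorted[11] = nderstanding2P$misu  (last char: 'u')
  sorted[12] = nding2P$misundersta  (last char: 'a')
  sorted[13] = ng2P$misunderstandi  (last char: 'i')
  sorted[14] = rstanding2P$misunde  (last char: 'e')
  sorted[15] = standing2P$misunder  (last char: 'r')
  sorted[16] = sunderstanding2P$mi  (last char: 'i')
  sorted[17] = tanding2P$misunders  (last char: 's')
  sorted[18] = understanding2P$mis  (last char: 's')
Last column: Pg2tnndndm$uaieriss
Original string S is at sorted index 10

Answer: Pg2tnndndm$uaieriss
10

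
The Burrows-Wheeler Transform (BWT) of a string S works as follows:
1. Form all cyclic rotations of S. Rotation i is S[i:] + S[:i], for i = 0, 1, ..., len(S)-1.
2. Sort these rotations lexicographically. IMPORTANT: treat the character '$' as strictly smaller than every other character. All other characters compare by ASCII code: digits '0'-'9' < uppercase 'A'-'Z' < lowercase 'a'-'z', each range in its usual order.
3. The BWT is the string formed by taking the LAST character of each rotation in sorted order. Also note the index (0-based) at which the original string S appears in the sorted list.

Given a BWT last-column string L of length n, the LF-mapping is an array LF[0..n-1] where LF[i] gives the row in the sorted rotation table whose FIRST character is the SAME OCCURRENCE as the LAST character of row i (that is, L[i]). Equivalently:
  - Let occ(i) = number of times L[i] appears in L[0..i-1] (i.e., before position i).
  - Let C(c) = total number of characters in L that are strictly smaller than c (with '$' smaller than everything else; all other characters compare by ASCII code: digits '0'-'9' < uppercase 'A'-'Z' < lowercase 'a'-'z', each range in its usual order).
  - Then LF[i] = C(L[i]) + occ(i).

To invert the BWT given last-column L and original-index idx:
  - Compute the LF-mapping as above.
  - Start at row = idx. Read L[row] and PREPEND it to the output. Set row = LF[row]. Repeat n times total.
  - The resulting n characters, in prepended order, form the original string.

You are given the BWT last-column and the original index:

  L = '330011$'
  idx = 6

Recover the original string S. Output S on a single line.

LF mapping: 5 6 1 2 3 4 0
Walk LF starting at row 6, prepending L[row]:
  step 1: row=6, L[6]='$', prepend. Next row=LF[6]=0
  step 2: row=0, L[0]='3', prepend. Next row=LF[0]=5
  step 3: row=5, L[5]='1', prepend. Next row=LF[5]=4
  step 4: row=4, L[4]='1', prepend. Next row=LF[4]=3
  step 5: row=3, L[3]='0', prepend. Next row=LF[3]=2
  step 6: row=2, L[2]='0', prepend. Next row=LF[2]=1
  step 7: row=1, L[1]='3', prepend. Next row=LF[1]=6
Reversed output: 300113$

Answer: 300113$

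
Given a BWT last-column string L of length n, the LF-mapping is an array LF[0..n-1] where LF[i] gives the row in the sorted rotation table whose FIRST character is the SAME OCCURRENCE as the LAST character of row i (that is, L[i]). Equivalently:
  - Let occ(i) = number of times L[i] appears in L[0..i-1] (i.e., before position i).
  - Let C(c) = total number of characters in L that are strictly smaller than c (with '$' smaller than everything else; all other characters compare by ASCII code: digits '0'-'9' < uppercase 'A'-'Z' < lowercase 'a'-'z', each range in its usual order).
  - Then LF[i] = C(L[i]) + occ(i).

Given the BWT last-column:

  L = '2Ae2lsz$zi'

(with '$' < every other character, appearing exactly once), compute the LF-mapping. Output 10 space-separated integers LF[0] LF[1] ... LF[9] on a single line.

Answer: 1 3 4 2 6 7 8 0 9 5

Derivation:
Char counts: '$':1, '2':2, 'A':1, 'e':1, 'i':1, 'l':1, 's':1, 'z':2
C (first-col start): C('$')=0, C('2')=1, C('A')=3, C('e')=4, C('i')=5, C('l')=6, C('s')=7, C('z')=8
L[0]='2': occ=0, LF[0]=C('2')+0=1+0=1
L[1]='A': occ=0, LF[1]=C('A')+0=3+0=3
L[2]='e': occ=0, LF[2]=C('e')+0=4+0=4
L[3]='2': occ=1, LF[3]=C('2')+1=1+1=2
L[4]='l': occ=0, LF[4]=C('l')+0=6+0=6
L[5]='s': occ=0, LF[5]=C('s')+0=7+0=7
L[6]='z': occ=0, LF[6]=C('z')+0=8+0=8
L[7]='$': occ=0, LF[7]=C('$')+0=0+0=0
L[8]='z': occ=1, LF[8]=C('z')+1=8+1=9
L[9]='i': occ=0, LF[9]=C('i')+0=5+0=5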